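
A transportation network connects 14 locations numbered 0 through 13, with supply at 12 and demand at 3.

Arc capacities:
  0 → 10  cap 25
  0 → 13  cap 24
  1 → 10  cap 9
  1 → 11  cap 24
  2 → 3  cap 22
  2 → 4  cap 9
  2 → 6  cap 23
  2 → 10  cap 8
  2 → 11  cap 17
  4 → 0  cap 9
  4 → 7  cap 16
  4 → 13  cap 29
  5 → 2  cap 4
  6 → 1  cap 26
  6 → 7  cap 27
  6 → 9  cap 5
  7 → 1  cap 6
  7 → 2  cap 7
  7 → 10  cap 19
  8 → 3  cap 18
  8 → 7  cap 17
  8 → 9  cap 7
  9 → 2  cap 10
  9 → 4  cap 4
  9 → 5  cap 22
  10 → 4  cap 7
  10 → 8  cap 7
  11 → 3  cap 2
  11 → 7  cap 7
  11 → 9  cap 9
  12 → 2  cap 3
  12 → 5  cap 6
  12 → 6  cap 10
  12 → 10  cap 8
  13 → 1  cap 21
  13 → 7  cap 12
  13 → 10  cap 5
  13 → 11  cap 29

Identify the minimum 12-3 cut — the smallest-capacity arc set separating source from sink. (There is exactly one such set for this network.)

Min-cut arcs: {(5,2), (12,2), (12,6), (12,10)} (total capacity 25)

augment #1: 12→2→3 push 3
augment #2: 12→5→2→3 push 4
augment #3: 12→10→8→3 push 7
augment #4: 12→6→1→11→3 push 2
augment #5: 12→6→7→2→3 push 7
augment #6: 12→6→9→2→3 push 1
augment #7: 12→10→4→7→6→9→2→3 push 1
max flow = 25; residual-reachable set from 12 gives S-side
cut edges (S→T): {(5,2), (12,2), (12,6), (12,10)} total cap 25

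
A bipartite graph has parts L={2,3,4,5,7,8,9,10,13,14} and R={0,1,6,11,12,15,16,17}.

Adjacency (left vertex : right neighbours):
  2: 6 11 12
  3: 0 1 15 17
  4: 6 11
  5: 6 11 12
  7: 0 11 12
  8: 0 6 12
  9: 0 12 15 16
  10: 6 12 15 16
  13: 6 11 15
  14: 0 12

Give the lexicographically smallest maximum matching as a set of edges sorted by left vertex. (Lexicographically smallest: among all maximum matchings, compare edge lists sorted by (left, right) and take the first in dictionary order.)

Lex-smallest maximum matching: {(2,6), (3,1), (4,11), (5,12), (7,0), (9,15), (10,16)}

|M| = 7 (so the lex-smallest maximum matching has 7 edges)
process left vertices in ascending order; for each, take the smallest-labelled available neighbour that still permits 7 edges overall, or leave it unmatched if none does
lex-smallest matching: {2-6, 3-1, 4-11, 5-12, 7-0, 9-15, 10-16}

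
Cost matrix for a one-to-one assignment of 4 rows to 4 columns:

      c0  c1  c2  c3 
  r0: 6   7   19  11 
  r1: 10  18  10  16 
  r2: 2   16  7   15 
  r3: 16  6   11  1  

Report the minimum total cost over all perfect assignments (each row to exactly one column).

Minimum assignment cost: 20

optimal assignment: row0→col1 (cost 7), row1→col2 (cost 10), row2→col0 (cost 2), row3→col3 (cost 1)
total = 7 + 10 + 2 + 1 = 20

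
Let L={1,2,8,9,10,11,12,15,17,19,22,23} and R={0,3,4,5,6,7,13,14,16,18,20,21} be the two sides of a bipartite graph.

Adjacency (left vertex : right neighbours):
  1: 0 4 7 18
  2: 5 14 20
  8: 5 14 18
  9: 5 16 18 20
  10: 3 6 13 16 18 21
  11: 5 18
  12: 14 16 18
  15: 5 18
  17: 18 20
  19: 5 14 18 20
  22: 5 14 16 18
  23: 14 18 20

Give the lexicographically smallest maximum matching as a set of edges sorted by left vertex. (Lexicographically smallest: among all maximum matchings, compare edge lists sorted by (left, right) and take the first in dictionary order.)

|M| = 7 (so the lex-smallest maximum matching has 7 edges)
process left vertices in ascending order; for each, take the smallest-labelled available neighbour that still permits 7 edges overall, or leave it unmatched if none does
lex-smallest matching: {1-0, 2-5, 8-14, 9-16, 10-3, 11-18, 17-20}

Lex-smallest maximum matching: {(1,0), (2,5), (8,14), (9,16), (10,3), (11,18), (17,20)}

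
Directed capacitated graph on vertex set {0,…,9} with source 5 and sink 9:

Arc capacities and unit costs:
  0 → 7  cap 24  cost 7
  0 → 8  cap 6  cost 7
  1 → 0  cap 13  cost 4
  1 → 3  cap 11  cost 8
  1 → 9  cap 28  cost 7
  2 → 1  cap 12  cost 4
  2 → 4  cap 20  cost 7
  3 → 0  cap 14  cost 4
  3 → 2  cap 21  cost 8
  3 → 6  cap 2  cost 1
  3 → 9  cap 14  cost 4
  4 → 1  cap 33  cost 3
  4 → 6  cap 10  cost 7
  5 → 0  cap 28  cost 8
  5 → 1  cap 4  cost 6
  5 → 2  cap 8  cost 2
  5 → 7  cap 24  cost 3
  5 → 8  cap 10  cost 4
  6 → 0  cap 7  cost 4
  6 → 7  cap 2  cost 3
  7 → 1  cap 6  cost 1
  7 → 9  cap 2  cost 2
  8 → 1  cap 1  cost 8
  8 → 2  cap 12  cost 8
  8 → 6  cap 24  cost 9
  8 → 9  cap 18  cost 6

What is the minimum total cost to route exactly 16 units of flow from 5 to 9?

Minimum cost for 16 units: 154

shortest-cost path #1: 5→7→9 push 2 @ unit cost 5 (adds 10)
shortest-cost path #2: 5→8→9 push 10 @ unit cost 10 (adds 100)
shortest-cost path #3: 5→7→1→9 push 4 @ unit cost 11 (adds 44)
total cost = 154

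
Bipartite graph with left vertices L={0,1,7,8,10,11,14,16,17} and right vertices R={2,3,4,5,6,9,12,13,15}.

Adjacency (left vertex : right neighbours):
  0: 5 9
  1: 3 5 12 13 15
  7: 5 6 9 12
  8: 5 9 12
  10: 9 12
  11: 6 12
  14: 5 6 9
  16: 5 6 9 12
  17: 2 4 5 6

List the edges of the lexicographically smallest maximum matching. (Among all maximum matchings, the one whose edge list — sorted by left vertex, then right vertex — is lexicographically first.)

Lex-smallest maximum matching: {(0,5), (1,3), (7,6), (8,9), (10,12), (17,2)}

|M| = 6 (so the lex-smallest maximum matching has 6 edges)
process left vertices in ascending order; for each, take the smallest-labelled available neighbour that still permits 6 edges overall, or leave it unmatched if none does
lex-smallest matching: {0-5, 1-3, 7-6, 8-9, 10-12, 17-2}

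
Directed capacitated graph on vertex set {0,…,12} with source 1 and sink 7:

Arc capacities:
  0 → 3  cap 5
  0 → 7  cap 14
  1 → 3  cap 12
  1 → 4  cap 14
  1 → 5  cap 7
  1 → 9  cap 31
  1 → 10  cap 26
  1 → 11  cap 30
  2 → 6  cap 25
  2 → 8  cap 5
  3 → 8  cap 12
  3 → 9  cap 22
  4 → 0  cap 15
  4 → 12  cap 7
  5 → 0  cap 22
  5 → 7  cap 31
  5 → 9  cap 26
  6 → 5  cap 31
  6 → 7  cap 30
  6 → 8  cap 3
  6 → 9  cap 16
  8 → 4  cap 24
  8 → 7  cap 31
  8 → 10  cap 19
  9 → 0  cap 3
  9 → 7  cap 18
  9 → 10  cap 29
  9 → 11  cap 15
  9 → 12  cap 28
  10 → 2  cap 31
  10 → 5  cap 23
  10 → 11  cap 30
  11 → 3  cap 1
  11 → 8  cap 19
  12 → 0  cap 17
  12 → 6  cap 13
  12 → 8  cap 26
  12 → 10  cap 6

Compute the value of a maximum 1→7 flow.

Maximum flow value: 110

augment #1: 1→5→7 bottleneck 7, total now 7
augment #2: 1→9→7 bottleneck 18, total now 25
augment #3: 1→3→8→7 bottleneck 12, total now 37
augment #4: 1→4→0→7 bottleneck 14, total now 51
augment #5: 1→10→5→7 bottleneck 23, total now 74
augment #6: 1→11→8→7 bottleneck 19, total now 93
augment #7: 1→9→12→6→7 bottleneck 13, total now 106
augment #8: 1→10→2→6→7 bottleneck 3, total now 109
augment #9: 1→11→3→9→10→2→6→7 bottleneck 1, total now 110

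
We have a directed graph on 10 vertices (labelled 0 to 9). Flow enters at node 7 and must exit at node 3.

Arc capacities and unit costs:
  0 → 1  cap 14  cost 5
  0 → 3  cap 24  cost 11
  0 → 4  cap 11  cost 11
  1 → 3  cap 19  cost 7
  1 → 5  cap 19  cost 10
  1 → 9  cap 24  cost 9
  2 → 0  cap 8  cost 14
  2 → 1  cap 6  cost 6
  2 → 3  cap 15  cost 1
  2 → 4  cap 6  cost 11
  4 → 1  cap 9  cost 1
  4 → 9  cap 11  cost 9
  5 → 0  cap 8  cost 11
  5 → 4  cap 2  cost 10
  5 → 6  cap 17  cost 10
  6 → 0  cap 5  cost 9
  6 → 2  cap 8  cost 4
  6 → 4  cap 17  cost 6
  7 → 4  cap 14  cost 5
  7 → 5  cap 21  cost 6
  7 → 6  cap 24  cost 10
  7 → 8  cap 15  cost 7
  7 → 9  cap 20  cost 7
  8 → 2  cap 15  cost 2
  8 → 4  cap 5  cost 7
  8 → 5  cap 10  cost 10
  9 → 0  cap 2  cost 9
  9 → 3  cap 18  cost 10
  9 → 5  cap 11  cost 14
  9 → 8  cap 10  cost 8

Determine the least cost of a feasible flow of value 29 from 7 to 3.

Minimum cost for 29 units: 352

shortest-cost path #1: 7→8→2→3 push 15 @ unit cost 10 (adds 150)
shortest-cost path #2: 7→4→1→3 push 9 @ unit cost 13 (adds 117)
shortest-cost path #3: 7→9→3 push 5 @ unit cost 17 (adds 85)
total cost = 352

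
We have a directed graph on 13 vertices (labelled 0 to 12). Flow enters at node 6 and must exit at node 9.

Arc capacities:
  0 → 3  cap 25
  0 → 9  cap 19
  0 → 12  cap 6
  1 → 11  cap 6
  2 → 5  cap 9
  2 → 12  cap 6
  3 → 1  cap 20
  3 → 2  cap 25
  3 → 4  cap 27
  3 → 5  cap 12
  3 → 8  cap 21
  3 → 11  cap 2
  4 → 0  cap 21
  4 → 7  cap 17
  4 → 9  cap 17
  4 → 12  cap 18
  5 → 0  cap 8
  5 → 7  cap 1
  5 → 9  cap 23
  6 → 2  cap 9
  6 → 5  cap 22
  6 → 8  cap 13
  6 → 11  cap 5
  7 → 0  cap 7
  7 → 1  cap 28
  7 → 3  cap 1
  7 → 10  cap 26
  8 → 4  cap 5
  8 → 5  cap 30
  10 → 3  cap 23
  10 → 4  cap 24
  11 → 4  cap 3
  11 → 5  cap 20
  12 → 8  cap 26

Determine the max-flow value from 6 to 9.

augment #1: 6→5→9 bottleneck 22, total now 22
augment #2: 6→2→5→9 bottleneck 1, total now 23
augment #3: 6→8→4→9 bottleneck 5, total now 28
augment #4: 6→11→4→9 bottleneck 3, total now 31
augment #5: 6→2→5→0→9 bottleneck 8, total now 39
augment #6: 6→8→5→7→0→9 bottleneck 1, total now 40

Maximum flow value: 40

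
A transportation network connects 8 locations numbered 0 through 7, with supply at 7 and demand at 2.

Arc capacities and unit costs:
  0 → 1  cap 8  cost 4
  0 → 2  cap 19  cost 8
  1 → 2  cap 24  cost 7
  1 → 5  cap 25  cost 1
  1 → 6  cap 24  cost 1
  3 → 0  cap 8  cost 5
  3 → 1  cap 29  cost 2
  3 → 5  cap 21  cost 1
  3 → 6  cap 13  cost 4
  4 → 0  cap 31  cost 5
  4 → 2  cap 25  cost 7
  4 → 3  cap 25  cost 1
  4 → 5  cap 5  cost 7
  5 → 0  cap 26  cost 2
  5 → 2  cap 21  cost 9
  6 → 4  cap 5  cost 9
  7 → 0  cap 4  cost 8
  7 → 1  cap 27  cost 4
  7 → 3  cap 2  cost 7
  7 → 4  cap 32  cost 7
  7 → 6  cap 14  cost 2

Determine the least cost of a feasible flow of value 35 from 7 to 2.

Minimum cost for 35 units: 418

shortest-cost path #1: 7→1→2 push 24 @ unit cost 11 (adds 264)
shortest-cost path #2: 7→4→2 push 11 @ unit cost 14 (adds 154)
total cost = 418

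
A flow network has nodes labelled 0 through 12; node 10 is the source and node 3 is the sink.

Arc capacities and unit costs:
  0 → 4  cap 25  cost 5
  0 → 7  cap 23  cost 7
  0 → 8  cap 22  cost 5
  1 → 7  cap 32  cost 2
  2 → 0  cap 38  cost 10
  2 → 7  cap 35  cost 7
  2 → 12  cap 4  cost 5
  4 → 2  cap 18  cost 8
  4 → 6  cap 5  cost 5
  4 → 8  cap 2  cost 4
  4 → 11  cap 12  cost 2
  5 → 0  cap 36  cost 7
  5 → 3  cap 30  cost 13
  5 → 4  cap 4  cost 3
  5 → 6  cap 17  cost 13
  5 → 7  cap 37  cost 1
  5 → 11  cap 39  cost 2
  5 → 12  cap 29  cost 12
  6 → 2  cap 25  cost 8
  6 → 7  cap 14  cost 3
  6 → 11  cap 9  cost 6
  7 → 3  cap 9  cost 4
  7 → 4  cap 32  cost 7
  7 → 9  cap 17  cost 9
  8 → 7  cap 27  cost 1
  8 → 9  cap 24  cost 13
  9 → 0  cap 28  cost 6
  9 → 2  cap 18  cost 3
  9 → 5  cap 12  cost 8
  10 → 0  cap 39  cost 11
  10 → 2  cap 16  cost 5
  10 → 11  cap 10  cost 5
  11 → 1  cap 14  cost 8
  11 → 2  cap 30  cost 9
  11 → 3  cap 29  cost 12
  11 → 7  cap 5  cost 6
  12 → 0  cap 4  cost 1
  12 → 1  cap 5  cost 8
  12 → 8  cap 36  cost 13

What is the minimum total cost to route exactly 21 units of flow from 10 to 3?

shortest-cost path #1: 10→11→7→3 push 5 @ unit cost 15 (adds 75)
shortest-cost path #2: 10→2→7→3 push 4 @ unit cost 16 (adds 64)
shortest-cost path #3: 10→11→3 push 5 @ unit cost 17 (adds 85)
shortest-cost path #4: 10→2→7→11→3 push 5 @ unit cost 18 (adds 90)
shortest-cost path #5: 10→0→4→11→3 push 2 @ unit cost 30 (adds 60)
total cost = 374

Minimum cost for 21 units: 374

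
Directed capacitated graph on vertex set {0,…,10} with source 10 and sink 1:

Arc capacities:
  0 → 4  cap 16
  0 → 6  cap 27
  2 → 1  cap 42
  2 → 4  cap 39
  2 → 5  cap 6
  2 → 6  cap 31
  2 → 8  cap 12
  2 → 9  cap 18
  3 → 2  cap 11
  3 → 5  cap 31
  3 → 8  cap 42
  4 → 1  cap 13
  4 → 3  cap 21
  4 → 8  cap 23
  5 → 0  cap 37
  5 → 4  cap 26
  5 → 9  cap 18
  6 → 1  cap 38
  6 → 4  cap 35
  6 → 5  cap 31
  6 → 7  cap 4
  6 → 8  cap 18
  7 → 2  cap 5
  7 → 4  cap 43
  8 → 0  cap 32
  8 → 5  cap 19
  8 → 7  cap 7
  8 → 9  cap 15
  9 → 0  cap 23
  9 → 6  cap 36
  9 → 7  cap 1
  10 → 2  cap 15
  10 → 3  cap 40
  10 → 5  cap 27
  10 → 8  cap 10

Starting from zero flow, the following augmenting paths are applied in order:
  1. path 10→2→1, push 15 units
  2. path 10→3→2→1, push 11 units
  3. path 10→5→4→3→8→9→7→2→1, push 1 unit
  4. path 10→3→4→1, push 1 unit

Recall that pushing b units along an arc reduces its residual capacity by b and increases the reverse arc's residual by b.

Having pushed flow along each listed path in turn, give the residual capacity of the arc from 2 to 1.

Residual capacity of (2,1): 15

after path 1 (10→2→1, push 15): res(2,1)=27
after path 2 (10→3→2→1, push 11): res(2,1)=16
after path 3 (10→5→4→3→8→9→7→2→1, push 1): res(2,1)=15
after path 4 (10→3→4→1, push 1): res(2,1)=15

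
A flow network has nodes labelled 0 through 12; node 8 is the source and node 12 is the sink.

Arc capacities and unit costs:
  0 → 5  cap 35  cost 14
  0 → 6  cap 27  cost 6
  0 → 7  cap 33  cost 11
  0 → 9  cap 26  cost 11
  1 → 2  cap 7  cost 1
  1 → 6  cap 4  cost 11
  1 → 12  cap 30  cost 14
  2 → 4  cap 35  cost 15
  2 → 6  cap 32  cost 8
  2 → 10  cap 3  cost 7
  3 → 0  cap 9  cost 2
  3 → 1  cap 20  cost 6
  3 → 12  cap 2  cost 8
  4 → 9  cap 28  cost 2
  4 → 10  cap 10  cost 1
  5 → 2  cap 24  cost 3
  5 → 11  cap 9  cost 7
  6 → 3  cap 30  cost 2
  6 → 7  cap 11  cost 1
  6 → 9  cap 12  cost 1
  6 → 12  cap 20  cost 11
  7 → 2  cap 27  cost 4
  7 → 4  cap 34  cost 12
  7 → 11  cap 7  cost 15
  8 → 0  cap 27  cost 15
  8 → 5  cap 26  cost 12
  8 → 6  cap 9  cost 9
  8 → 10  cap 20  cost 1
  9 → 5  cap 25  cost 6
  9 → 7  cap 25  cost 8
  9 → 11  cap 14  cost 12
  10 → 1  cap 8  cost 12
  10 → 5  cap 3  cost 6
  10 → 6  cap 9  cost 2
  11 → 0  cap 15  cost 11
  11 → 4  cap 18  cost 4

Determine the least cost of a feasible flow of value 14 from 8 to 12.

shortest-cost path #1: 8→10→6→3→12 push 2 @ unit cost 13 (adds 26)
shortest-cost path #2: 8→10→6→12 push 7 @ unit cost 14 (adds 98)
shortest-cost path #3: 8→6→12 push 5 @ unit cost 20 (adds 100)
total cost = 224

Minimum cost for 14 units: 224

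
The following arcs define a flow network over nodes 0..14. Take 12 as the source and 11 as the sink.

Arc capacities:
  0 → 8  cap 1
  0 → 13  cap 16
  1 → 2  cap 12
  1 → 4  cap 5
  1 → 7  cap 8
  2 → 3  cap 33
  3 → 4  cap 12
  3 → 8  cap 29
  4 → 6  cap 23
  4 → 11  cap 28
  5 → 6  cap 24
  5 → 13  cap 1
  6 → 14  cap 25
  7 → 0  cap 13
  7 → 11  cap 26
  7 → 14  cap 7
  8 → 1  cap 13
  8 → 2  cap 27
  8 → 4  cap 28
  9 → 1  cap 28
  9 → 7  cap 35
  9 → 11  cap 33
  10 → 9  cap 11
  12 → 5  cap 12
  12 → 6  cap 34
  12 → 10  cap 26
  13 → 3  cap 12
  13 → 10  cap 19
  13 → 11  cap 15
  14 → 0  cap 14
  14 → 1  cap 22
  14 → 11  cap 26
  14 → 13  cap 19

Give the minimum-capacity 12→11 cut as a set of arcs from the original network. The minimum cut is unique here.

augment #1: 12→5→13→11 push 1
augment #2: 12→6→14→11 push 25
augment #3: 12→10→9→11 push 11
max flow = 37; residual-reachable set from 12 gives S-side
cut edges (S→T): {(5,13), (6,14), (10,9)} total cap 37

Min-cut arcs: {(5,13), (6,14), (10,9)} (total capacity 37)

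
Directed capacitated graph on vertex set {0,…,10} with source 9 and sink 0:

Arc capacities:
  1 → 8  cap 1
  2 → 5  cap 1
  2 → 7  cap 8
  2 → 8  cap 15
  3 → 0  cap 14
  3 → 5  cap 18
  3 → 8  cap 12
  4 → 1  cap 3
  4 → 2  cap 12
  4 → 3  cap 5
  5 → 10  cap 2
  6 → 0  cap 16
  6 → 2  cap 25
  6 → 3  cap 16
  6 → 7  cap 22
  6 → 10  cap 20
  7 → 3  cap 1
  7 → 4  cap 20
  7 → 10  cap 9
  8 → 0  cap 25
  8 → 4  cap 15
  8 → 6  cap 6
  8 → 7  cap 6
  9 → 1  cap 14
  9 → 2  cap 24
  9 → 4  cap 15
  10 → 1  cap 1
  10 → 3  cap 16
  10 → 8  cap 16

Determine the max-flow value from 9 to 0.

augment #1: 9→1→8→0 bottleneck 1, total now 1
augment #2: 9→2→8→0 bottleneck 15, total now 16
augment #3: 9→4→3→0 bottleneck 5, total now 21
augment #4: 9→2→7→3→0 bottleneck 1, total now 22
augment #5: 9→2→5→10→3→0 bottleneck 1, total now 23
augment #6: 9→2→7→10→3→0 bottleneck 7, total now 30

Maximum flow value: 30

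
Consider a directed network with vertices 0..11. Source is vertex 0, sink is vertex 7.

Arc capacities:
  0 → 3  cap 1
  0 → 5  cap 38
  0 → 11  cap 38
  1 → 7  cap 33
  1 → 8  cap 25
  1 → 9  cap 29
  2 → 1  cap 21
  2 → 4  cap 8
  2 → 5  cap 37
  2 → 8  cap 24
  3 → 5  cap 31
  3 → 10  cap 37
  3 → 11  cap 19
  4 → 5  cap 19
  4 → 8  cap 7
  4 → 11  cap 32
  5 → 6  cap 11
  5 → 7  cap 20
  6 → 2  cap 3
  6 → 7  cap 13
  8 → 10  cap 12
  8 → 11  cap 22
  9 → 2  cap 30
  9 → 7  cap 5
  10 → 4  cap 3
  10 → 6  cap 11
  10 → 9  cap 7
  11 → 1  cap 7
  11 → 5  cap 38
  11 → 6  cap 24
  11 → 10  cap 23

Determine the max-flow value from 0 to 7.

augment #1: 0→5→7 bottleneck 20, total now 20
augment #2: 0→5→6→7 bottleneck 11, total now 31
augment #3: 0→11→1→7 bottleneck 7, total now 38
augment #4: 0→11→6→7 bottleneck 2, total now 40
augment #5: 0→3→10→9→7 bottleneck 1, total now 41
augment #6: 0→11→10→9→7 bottleneck 4, total now 45
augment #7: 0→11→6→2→1→7 bottleneck 3, total now 48
augment #8: 0→11→10→9→2→1→7 bottleneck 2, total now 50

Maximum flow value: 50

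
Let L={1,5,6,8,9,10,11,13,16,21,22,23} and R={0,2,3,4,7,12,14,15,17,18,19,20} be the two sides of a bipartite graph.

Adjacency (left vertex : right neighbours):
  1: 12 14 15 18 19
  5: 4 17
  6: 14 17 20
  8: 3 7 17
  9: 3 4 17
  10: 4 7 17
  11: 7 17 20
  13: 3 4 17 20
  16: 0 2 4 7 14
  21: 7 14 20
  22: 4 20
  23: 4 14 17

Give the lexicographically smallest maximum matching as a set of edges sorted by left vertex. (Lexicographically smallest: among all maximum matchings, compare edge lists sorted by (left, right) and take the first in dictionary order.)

Lex-smallest maximum matching: {(1,12), (5,4), (6,14), (8,3), (9,17), (10,7), (11,20), (16,0)}

|M| = 8 (so the lex-smallest maximum matching has 8 edges)
process left vertices in ascending order; for each, take the smallest-labelled available neighbour that still permits 8 edges overall, or leave it unmatched if none does
lex-smallest matching: {1-12, 5-4, 6-14, 8-3, 9-17, 10-7, 11-20, 16-0}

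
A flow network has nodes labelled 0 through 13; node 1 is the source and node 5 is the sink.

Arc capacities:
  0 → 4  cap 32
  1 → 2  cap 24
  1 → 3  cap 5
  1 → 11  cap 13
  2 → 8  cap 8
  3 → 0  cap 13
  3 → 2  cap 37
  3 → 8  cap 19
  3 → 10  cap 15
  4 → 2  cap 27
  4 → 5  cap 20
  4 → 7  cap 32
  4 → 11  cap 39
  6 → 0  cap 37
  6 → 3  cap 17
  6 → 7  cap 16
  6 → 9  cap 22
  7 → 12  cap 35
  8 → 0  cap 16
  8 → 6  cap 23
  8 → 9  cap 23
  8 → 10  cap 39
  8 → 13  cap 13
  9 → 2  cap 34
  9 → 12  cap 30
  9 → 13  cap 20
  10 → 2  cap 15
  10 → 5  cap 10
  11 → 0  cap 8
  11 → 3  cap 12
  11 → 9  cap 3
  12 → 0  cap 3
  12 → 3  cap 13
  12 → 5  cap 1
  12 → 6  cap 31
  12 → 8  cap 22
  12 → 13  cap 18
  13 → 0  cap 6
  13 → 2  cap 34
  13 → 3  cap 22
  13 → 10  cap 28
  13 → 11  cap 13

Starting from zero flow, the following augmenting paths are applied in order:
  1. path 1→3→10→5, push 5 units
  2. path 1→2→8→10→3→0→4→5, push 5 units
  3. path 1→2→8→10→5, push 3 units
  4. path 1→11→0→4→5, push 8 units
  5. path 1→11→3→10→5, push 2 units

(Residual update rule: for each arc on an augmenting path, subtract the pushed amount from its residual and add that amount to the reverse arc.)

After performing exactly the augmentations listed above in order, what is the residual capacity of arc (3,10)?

after path 1 (1→3→10→5, push 5): res(3,10)=10
after path 2 (1→2→8→10→3→0→4→5, push 5): res(3,10)=15
after path 3 (1→2→8→10→5, push 3): res(3,10)=15
after path 4 (1→11→0→4→5, push 8): res(3,10)=15
after path 5 (1→11→3→10→5, push 2): res(3,10)=13

Residual capacity of (3,10): 13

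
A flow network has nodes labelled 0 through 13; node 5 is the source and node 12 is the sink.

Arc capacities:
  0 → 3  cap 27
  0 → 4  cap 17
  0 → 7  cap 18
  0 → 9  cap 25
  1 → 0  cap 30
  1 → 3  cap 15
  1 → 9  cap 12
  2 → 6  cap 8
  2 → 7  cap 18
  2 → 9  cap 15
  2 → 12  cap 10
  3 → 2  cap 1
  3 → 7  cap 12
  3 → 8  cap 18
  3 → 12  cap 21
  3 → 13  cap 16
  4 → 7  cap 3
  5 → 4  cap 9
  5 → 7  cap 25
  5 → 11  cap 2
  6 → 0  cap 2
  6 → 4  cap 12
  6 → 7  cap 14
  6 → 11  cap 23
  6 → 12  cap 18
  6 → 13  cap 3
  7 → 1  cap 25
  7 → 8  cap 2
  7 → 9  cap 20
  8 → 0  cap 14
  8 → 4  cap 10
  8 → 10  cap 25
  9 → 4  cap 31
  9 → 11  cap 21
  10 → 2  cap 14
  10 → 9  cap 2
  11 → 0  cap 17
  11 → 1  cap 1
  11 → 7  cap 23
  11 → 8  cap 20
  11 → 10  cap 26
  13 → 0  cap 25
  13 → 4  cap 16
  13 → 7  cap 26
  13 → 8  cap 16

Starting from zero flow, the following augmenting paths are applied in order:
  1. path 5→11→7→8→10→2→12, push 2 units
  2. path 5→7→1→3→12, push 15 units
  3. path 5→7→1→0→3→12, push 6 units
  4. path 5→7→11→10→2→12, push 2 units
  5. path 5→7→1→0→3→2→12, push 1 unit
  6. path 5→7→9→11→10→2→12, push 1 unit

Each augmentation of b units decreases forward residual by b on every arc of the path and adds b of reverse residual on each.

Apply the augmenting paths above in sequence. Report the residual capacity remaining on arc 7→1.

Residual capacity of (7,1): 3

after path 1 (5→11→7→8→10→2→12, push 2): res(7,1)=25
after path 2 (5→7→1→3→12, push 15): res(7,1)=10
after path 3 (5→7→1→0→3→12, push 6): res(7,1)=4
after path 4 (5→7→11→10→2→12, push 2): res(7,1)=4
after path 5 (5→7→1→0→3→2→12, push 1): res(7,1)=3
after path 6 (5→7→9→11→10→2→12, push 1): res(7,1)=3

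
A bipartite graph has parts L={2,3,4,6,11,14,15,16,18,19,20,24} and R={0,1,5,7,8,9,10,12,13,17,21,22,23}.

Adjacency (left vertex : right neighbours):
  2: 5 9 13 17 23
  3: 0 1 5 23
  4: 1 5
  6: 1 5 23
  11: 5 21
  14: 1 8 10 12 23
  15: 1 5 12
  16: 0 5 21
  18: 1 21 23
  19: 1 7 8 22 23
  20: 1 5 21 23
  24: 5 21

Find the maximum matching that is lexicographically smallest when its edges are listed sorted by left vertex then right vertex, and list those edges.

|M| = 9 (so the lex-smallest maximum matching has 9 edges)
process left vertices in ascending order; for each, take the smallest-labelled available neighbour that still permits 9 edges overall, or leave it unmatched if none does
lex-smallest matching: {2-9, 3-0, 4-1, 6-5, 11-21, 14-8, 15-12, 18-23, 19-7}

Lex-smallest maximum matching: {(2,9), (3,0), (4,1), (6,5), (11,21), (14,8), (15,12), (18,23), (19,7)}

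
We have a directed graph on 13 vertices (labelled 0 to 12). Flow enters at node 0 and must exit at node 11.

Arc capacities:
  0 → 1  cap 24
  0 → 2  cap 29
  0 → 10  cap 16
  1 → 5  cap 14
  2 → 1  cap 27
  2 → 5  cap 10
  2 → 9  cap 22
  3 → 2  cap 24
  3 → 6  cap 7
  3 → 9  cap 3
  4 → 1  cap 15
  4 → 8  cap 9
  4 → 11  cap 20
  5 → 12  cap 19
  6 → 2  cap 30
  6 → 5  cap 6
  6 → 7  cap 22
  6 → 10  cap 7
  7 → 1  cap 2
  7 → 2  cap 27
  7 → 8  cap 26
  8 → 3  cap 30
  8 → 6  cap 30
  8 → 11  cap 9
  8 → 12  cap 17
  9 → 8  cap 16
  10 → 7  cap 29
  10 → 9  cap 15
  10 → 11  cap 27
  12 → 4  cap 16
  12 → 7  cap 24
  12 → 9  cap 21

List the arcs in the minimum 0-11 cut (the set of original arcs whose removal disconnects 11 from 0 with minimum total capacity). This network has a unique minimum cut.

augment #1: 0→10→11 push 16
augment #2: 0→2→9→8→11 push 9
augment #3: 0→1→5→12→4→11 push 14
augment #4: 0→2→5→12→4→11 push 2
augment #5: 0→2→9→8→6→10→11 push 7
max flow = 48; residual-reachable set from 0 gives S-side
cut edges (S→T): {(0,10), (6,10), (8,11), (12,4)} total cap 48

Min-cut arcs: {(0,10), (6,10), (8,11), (12,4)} (total capacity 48)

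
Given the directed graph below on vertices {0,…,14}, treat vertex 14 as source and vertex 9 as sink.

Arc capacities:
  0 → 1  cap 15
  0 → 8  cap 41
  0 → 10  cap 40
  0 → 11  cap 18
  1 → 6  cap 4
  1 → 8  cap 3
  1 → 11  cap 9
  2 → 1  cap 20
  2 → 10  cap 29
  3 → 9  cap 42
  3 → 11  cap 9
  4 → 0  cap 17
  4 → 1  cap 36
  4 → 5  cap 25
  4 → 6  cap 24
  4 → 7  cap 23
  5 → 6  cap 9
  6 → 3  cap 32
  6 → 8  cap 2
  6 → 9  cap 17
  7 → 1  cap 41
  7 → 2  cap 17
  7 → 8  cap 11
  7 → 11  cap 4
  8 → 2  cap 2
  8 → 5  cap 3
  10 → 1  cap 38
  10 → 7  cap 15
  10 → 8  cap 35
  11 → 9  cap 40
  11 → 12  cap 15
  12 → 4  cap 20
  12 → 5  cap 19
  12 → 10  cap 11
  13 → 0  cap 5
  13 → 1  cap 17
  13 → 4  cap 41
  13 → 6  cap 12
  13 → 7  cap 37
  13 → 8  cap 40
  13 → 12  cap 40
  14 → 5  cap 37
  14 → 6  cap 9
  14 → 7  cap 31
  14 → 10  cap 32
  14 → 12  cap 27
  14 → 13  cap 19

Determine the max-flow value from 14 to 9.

augment #1: 14→6→9 bottleneck 9, total now 9
augment #2: 14→5→6→9 bottleneck 8, total now 17
augment #3: 14→7→11→9 bottleneck 4, total now 21
augment #4: 14→5→6→3→9 bottleneck 1, total now 22
augment #5: 14→7→1→11→9 bottleneck 9, total now 31
augment #6: 14→13→0→11→9 bottleneck 5, total now 36
augment #7: 14→13→6→3→9 bottleneck 12, total now 48
augment #8: 14→7→1→6→3→9 bottleneck 4, total now 52
augment #9: 14→12→4→0→11→9 bottleneck 13, total now 65
augment #10: 14→12→4→6→3→9 bottleneck 7, total now 72
augment #11: 14→13→4→6→3→9 bottleneck 2, total now 74

Maximum flow value: 74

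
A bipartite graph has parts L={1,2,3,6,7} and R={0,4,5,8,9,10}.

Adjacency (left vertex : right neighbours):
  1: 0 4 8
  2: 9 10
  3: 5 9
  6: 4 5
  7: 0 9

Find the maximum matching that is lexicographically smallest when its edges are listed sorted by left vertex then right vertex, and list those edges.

Lex-smallest maximum matching: {(1,0), (2,10), (3,5), (6,4), (7,9)}

|M| = 5 (so the lex-smallest maximum matching has 5 edges)
process left vertices in ascending order; for each, take the smallest-labelled available neighbour that still permits 5 edges overall, or leave it unmatched if none does
lex-smallest matching: {1-0, 2-10, 3-5, 6-4, 7-9}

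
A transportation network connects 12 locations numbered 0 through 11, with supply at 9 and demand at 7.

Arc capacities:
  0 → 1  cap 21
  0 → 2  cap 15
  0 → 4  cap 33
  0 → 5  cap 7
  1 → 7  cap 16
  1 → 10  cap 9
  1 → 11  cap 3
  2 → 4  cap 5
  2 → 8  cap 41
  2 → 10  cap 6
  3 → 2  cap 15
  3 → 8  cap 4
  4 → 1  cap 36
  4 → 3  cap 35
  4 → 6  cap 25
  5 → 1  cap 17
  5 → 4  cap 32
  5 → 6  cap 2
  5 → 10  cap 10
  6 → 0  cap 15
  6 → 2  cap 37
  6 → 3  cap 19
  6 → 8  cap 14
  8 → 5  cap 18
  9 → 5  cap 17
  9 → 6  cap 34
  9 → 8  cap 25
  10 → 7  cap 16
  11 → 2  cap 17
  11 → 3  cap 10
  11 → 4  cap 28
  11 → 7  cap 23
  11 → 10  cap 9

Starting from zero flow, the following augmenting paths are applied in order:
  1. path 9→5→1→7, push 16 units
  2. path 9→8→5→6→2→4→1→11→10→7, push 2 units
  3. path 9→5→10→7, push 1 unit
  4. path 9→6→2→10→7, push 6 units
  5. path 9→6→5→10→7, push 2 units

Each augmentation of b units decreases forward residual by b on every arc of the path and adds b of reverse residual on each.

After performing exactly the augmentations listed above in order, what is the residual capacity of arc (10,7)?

after path 1 (9→5→1→7, push 16): res(10,7)=16
after path 2 (9→8→5→6→2→4→1→11→10→7, push 2): res(10,7)=14
after path 3 (9→5→10→7, push 1): res(10,7)=13
after path 4 (9→6→2→10→7, push 6): res(10,7)=7
after path 5 (9→6→5→10→7, push 2): res(10,7)=5

Residual capacity of (10,7): 5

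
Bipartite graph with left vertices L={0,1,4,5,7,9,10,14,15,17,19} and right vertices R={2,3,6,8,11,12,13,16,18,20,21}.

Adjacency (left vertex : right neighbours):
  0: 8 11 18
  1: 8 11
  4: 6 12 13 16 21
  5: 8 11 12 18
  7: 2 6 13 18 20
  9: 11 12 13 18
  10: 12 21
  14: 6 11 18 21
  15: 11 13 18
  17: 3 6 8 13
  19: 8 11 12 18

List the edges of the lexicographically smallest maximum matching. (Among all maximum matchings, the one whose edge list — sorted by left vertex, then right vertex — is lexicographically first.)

|M| = 10 (so the lex-smallest maximum matching has 10 edges)
process left vertices in ascending order; for each, take the smallest-labelled available neighbour that still permits 10 edges overall, or leave it unmatched if none does
lex-smallest matching: {0-8, 1-11, 4-16, 5-12, 7-2, 9-13, 10-21, 14-6, 15-18, 17-3}

Lex-smallest maximum matching: {(0,8), (1,11), (4,16), (5,12), (7,2), (9,13), (10,21), (14,6), (15,18), (17,3)}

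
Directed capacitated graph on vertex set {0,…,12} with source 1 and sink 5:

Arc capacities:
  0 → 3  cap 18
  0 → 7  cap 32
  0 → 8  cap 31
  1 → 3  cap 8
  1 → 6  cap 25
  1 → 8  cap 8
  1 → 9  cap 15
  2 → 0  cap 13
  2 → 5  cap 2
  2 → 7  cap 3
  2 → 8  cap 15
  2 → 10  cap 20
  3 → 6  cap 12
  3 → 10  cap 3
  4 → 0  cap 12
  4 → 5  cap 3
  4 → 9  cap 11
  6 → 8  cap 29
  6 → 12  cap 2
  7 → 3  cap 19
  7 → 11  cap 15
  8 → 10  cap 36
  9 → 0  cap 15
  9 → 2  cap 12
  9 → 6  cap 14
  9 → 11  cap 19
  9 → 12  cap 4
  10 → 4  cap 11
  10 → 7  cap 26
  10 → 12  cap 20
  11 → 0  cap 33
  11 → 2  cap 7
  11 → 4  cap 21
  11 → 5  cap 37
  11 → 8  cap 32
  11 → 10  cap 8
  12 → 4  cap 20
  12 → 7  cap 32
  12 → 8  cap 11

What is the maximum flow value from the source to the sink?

augment #1: 1→9→2→5 bottleneck 2, total now 2
augment #2: 1→9→11→5 bottleneck 13, total now 15
augment #3: 1→3→10→4→5 bottleneck 3, total now 18
augment #4: 1→6→12→7→11→5 bottleneck 2, total now 20
augment #5: 1→8→10→7→11→5 bottleneck 8, total now 28
augment #6: 1→6→8→10→7→11→5 bottleneck 5, total now 33
augment #7: 1→6→8→10→4→9→11→5 bottleneck 6, total now 39

Maximum flow value: 39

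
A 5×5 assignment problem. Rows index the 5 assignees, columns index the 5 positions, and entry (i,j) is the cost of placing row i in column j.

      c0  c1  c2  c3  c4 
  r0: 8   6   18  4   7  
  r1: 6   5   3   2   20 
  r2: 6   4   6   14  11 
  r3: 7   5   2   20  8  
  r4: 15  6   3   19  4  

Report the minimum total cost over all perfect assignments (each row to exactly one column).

Minimum assignment cost: 20

one of 3 optimal assignments: row0→col0 (cost 8), row1→col3 (cost 2), row2→col1 (cost 4), row3→col2 (cost 2), row4→col4 (cost 4)
total = 8 + 2 + 4 + 2 + 4 = 20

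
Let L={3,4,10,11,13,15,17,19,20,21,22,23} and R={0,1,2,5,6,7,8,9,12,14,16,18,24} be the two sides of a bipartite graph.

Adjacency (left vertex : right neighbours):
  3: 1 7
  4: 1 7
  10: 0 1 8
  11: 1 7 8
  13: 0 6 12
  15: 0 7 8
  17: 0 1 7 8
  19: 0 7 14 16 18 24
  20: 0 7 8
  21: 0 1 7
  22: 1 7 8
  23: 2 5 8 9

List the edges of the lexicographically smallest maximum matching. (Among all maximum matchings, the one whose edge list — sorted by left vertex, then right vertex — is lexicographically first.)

Lex-smallest maximum matching: {(3,1), (4,7), (10,0), (11,8), (13,6), (19,14), (23,2)}

|M| = 7 (so the lex-smallest maximum matching has 7 edges)
process left vertices in ascending order; for each, take the smallest-labelled available neighbour that still permits 7 edges overall, or leave it unmatched if none does
lex-smallest matching: {3-1, 4-7, 10-0, 11-8, 13-6, 19-14, 23-2}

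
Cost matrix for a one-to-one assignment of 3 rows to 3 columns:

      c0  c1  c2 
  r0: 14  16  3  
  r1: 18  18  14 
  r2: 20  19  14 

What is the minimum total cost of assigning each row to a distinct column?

optimal assignment: row0→col2 (cost 3), row1→col0 (cost 18), row2→col1 (cost 19)
total = 3 + 18 + 19 = 40

Minimum assignment cost: 40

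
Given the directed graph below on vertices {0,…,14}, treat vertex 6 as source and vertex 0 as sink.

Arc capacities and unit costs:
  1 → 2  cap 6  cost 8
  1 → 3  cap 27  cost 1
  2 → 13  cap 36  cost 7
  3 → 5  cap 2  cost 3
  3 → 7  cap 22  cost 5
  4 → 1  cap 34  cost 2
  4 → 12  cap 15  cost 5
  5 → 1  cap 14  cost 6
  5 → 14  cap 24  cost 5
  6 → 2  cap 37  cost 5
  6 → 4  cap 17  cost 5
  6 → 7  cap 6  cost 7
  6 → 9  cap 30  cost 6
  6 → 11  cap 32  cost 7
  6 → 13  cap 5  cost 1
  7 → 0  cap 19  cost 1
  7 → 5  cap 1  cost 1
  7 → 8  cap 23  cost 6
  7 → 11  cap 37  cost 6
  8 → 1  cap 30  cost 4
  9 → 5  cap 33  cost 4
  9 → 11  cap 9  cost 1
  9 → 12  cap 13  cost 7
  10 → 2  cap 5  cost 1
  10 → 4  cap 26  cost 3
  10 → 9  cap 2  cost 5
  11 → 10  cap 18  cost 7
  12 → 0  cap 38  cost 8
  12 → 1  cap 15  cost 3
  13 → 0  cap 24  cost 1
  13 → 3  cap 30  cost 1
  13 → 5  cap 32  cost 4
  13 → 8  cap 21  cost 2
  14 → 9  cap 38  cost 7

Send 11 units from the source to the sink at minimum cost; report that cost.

shortest-cost path #1: 6→13→0 push 5 @ unit cost 2 (adds 10)
shortest-cost path #2: 6→7→0 push 6 @ unit cost 8 (adds 48)
total cost = 58

Minimum cost for 11 units: 58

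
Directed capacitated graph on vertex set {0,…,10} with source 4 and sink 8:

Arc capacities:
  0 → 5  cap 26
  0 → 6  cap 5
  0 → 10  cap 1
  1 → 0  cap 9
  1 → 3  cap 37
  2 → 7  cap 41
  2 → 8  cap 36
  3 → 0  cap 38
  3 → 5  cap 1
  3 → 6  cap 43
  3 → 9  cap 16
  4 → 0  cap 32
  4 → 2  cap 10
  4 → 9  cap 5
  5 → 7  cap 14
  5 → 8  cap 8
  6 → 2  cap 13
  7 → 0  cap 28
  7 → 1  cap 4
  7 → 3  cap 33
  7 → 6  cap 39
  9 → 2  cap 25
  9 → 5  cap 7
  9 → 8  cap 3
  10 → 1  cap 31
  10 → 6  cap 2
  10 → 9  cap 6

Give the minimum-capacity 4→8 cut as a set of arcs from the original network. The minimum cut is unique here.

augment #1: 4→2→8 push 10
augment #2: 4→9→8 push 3
augment #3: 4→0→5→8 push 8
augment #4: 4→9→2→8 push 2
augment #5: 4→0→6→2→8 push 5
augment #6: 4→0→10→6→2→8 push 1
augment #7: 4→0→5→7→6→2→8 push 7
augment #8: 4→0→5→7→3→9→2→8 push 7
max flow = 43; residual-reachable set from 4 gives S-side
cut edges (S→T): {(0,6), (0,10), (4,2), (4,9), (5,7), (5,8)} total cap 43

Min-cut arcs: {(0,6), (0,10), (4,2), (4,9), (5,7), (5,8)} (total capacity 43)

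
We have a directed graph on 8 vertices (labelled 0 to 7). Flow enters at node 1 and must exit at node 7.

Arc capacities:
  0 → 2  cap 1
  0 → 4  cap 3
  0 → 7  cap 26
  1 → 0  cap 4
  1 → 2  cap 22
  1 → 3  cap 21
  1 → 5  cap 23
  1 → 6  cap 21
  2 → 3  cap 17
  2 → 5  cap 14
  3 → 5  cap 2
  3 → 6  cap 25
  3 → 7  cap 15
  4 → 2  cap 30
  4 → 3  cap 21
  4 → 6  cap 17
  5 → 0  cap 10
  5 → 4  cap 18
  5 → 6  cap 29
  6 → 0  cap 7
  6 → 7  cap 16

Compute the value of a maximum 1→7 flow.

augment #1: 1→0→7 bottleneck 4, total now 4
augment #2: 1→3→7 bottleneck 15, total now 19
augment #3: 1→6→7 bottleneck 16, total now 35
augment #4: 1→5→0→7 bottleneck 10, total now 45
augment #5: 1→6→0→7 bottleneck 5, total now 50
augment #6: 1→3→6→0→7 bottleneck 2, total now 52

Maximum flow value: 52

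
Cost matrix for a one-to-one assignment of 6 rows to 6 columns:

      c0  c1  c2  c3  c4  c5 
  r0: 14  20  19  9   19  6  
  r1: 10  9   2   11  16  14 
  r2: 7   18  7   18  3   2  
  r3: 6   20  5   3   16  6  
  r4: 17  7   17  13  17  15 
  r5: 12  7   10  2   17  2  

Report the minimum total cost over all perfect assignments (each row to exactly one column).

Minimum assignment cost: 26

optimal assignment: row0→col5 (cost 6), row1→col2 (cost 2), row2→col4 (cost 3), row3→col0 (cost 6), row4→col1 (cost 7), row5→col3 (cost 2)
total = 6 + 2 + 3 + 6 + 7 + 2 = 26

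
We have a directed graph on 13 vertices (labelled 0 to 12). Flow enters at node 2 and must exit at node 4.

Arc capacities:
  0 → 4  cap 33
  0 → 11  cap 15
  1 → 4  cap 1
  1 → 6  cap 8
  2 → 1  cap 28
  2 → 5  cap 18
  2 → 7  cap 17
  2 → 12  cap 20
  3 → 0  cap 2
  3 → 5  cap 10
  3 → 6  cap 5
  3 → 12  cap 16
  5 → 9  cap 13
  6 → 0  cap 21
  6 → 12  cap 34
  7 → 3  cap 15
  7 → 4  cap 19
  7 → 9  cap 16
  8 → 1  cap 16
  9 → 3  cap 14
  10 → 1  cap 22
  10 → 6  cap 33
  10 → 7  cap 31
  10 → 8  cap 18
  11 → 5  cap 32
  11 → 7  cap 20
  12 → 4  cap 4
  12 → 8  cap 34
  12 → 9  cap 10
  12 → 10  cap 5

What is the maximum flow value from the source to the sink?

Maximum flow value: 42

augment #1: 2→1→4 bottleneck 1, total now 1
augment #2: 2→7→4 bottleneck 17, total now 18
augment #3: 2→12→4 bottleneck 4, total now 22
augment #4: 2→1→6→0→4 bottleneck 8, total now 30
augment #5: 2→12→10→7→4 bottleneck 2, total now 32
augment #6: 2→5→9→3→0→4 bottleneck 2, total now 34
augment #7: 2→12→10→6→0→4 bottleneck 3, total now 37
augment #8: 2→5→9→3→6→0→4 bottleneck 5, total now 42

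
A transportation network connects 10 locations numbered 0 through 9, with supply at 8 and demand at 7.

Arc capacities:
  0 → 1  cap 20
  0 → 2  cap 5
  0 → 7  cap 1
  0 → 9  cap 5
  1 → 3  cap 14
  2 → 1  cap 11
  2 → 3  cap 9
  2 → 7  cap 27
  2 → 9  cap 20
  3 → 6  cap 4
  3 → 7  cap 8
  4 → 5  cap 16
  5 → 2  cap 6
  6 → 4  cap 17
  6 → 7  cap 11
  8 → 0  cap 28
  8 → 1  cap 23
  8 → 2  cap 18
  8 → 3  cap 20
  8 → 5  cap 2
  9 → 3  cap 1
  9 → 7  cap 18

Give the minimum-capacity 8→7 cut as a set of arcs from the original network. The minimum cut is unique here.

Min-cut arcs: {(0,2), (0,7), (0,9), (3,6), (3,7), (8,2), (8,5)} (total capacity 43)

augment #1: 8→0→7 push 1
augment #2: 8→2→7 push 18
augment #3: 8→3→7 push 8
augment #4: 8→0→2→7 push 5
augment #5: 8→0→9→7 push 5
augment #6: 8→3→6→7 push 4
augment #7: 8→5→2→7 push 2
max flow = 43; residual-reachable set from 8 gives S-side
cut edges (S→T): {(0,2), (0,7), (0,9), (3,6), (3,7), (8,2), (8,5)} total cap 43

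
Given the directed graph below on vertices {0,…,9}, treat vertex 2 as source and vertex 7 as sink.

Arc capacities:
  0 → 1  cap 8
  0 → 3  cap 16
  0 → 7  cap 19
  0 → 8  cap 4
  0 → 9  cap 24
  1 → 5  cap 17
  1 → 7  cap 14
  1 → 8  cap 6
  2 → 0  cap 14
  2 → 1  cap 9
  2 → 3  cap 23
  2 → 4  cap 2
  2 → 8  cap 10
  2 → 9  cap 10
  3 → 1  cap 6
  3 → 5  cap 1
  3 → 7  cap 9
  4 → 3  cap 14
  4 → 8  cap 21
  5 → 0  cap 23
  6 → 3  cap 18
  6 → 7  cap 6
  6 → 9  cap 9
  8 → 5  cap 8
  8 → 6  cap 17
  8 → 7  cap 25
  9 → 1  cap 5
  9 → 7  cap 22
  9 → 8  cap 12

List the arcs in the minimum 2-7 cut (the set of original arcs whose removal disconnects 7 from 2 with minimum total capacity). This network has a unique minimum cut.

Min-cut arcs: {(2,0), (2,1), (2,4), (2,8), (2,9), (3,1), (3,5), (3,7)} (total capacity 61)

augment #1: 2→0→7 push 14
augment #2: 2→1→7 push 9
augment #3: 2→3→7 push 9
augment #4: 2→8→7 push 10
augment #5: 2→9→7 push 10
augment #6: 2→3→1→7 push 5
augment #7: 2→4→8→7 push 2
augment #8: 2→3→1→8→7 push 1
augment #9: 2→3→5→0→7 push 1
max flow = 61; residual-reachable set from 2 gives S-side
cut edges (S→T): {(2,0), (2,1), (2,4), (2,8), (2,9), (3,1), (3,5), (3,7)} total cap 61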